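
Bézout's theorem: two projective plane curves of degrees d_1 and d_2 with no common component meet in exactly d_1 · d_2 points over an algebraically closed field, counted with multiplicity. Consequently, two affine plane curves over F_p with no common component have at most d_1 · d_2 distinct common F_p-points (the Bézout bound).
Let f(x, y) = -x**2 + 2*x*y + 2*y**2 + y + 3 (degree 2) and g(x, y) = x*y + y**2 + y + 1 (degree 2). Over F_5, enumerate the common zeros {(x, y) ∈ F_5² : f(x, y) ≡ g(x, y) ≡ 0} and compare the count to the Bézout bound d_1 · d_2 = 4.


Common zeros: ∅; count = 0; Bézout bound = 4.

deg(f) = 2, deg(g) = 2, so Bézout bound = 4.
Scan x ∈ F_5. For each x, list the y ∈ F_5 with f(x, y) ≡ 0 and those with g(x, y) ≡ 0 (mod 5); the common zeros in that column are the intersection.
  x = 0: f ≡ 0 at y ∈ ∅; g ≡ 0 at y ∈ ∅; common: ∅.
  x = 1: f ≡ 0 at y ∈ ∅; g ≡ 0 at y ∈ {4}; common: ∅.
  x = 2: f ≡ 0 at y ∈ ∅; g ≡ 0 at y ∈ {1}; common: ∅.
  x = 3: f ≡ 0 at y ∈ ∅; g ≡ 0 at y ∈ ∅; common: ∅.
  x = 4: f ≡ 0 at y ∈ {4}; g ≡ 0 at y ∈ {2, 3}; common: ∅.
Collecting: common zeros = ∅, so the count is 0.
Comparison with the Bézout bound: 0 ≤ 4 = deg(f)·deg(g), as expected for curves with no common component (the affine F_5-count falls short of the bound because intersections may lie at infinity, over extension fields, or carry multiplicity).


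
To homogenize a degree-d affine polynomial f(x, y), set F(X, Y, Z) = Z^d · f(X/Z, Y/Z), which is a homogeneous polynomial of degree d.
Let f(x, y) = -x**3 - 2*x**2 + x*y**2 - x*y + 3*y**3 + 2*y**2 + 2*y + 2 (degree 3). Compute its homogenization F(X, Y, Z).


F(X, Y, Z) = -X**3 - 2*X**2*Z + X*Y**2 - X*Y*Z + 3*Y**3 + 2*Y**2*Z + 2*Y*Z**2 + 2*Z**3

deg(f) = 3.
Substitute x = X/Z, y = Y/Z into f, then multiply by Z^3.
  monomial -1·x^3·y^0 ↦ -1·X^3·Y^0·Z^0.
  monomial -2·x^2·y^0 ↦ -2·X^2·Y^0·Z^1.
  monomial 1·x^1·y^2 ↦ 1·X^1·Y^2·Z^0.
  monomial -1·x^1·y^1 ↦ -1·X^1·Y^1·Z^1.
  monomial 3·x^0·y^3 ↦ 3·X^0·Y^3·Z^0.
  monomial 2·x^0·y^2 ↦ 2·X^0·Y^2·Z^1.
  monomial 2·x^0·y^1 ↦ 2·X^0·Y^1·Z^2.
  monomial 2·x^0·y^0 ↦ 2·X^0·Y^0·Z^3.
Collecting: F(X, Y, Z) = -X**3 - 2*X**2*Z + X*Y**2 - X*Y*Z + 3*Y**3 + 2*Y**2*Z + 2*Y*Z**2 + 2*Z**3.


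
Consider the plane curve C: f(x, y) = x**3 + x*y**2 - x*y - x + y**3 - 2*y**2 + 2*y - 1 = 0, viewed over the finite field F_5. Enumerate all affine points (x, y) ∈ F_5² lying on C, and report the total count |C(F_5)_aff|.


Affine F_5-points: {(0, 1), (1, 1), (1, 2), (1, 3), (2, 0), (4, 1)}; count = 6.

For each of the 25 pairs (x, y) ∈ F_5², evaluate f(x, y) mod 5. Record the zeros.
  x = 0: [0↦4, 1↦0, 2↦3, 3↦4, 4↦4]  zeros at y ∈ {1}
  x = 1: [0↦4, 1↦0, 2↦0, 3↦0, 4↦1]  zeros at y ∈ {1, 2, 3}
  x = 2: [0↦0, 1↦1, 2↦3, 3↦2, 4↦4]  zeros at y ∈ {0}
  x = 3: [0↦3, 1↦4, 2↦3, 3↦1, 4↦4]  zeros at y ∈ ∅
  x = 4: [0↦4, 1↦0, 2↦1, 3↦3, 4↦2]  zeros at y ∈ {1}
Collecting zeros: affine points = {(0, 1), (1, 1), (1, 2), (1, 3), (2, 0), (4, 1)}.
Total count |C(F_5)_aff| = 6.


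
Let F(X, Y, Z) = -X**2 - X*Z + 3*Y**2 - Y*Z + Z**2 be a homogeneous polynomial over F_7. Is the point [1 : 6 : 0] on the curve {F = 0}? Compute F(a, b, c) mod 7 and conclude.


F(1,6,0) ≡ 2 (mod 7); P is NOT on the curve.

Evaluate F(1, 6, 0) term-by-term (mod 7).
  -X**2 ↦ -1·1·1·1 = -1
  -X*Z ↦ -1·1·1·0 = 0
  3*Y**2 ↦ 3·1·36·1 = 108
  -Y*Z ↦ -1·1·6·0 = 0
  Z**2 ↦ 1·1·1·0 = 0
Sum: F(1, 6, 0) = (-1) + (0) + (108) + (0) + (0) = 107.
Reducing mod 7: 107 ≡ 2 (mod 7).
Since F(a, b, c) ≡ 2 ≠ 0 (mod 7), P does NOT lie on the curve.


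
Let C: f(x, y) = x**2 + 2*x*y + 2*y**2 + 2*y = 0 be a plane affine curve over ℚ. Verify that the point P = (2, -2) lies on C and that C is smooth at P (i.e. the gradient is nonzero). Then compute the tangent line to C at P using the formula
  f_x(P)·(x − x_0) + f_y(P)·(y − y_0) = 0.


Tangent line at P: -2*y - 4 = 0.

Step 1: f(2, -2) = 0, so P lies on C.
Step 2: partial derivatives
  f_x(x, y) = 2*x + 2*y, f_y(x, y) = 2*x + 4*y + 2.
  f_x(P) = 0, f_y(P) = -2 (gradient nonzero, so P is smooth).
Step 3: tangent line at P: 0·(x − 2) + -2·(y − -2) = 0.
Expanding: -2*y - 4 = 0.


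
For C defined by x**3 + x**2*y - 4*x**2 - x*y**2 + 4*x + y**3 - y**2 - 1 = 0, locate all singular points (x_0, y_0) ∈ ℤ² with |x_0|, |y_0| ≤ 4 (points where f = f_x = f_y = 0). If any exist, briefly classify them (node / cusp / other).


Singular points: {(1, 1)}; classification: cusp.

Compute partial derivatives:
  f_x = 3*x**2 + 2*x*y - 8*x - y**2 + 4.
  f_y = x**2 - 2*x*y + 3*y**2 - 2*y.
Scan x_0 ∈ {−4, ..., 4}. For each x_0, f_y(x_0, y) is a polynomial in y; find its integer roots y ∈ {−4, ..., 4}, then test f_x and f at those candidates.
  x = -4: f_y(-4, y) = 3*y**2 + 6*y + 16; no integer root y with |y| ≤ 4.
  x = -3: f_y(-3, y) = 3*y**2 + 4*y + 9; no integer root y with |y| ≤ 4.
  x = -2: f_y(-2, y) = 3*y**2 + 2*y + 4; no integer root y with |y| ≤ 4.
  x = -1: f_y(-1, y) = 3*y**2 + 1; no integer root y with |y| ≤ 4.
  x = 0: f_y(0, y) = 3*y**2 - 2*y; vanishes at y ∈ {0}. (0, 0): f_x = 4 ≠ 0.
  x = 1: f_y(1, y) = 3*y**2 - 4*y + 1; vanishes at y ∈ {1}. (1, 1): f_x = 0, f = 0 — SINGULAR.
  x = 2: f_y(2, y) = 3*y**2 - 6*y + 4; no integer root y with |y| ≤ 4.
  x = 3: f_y(3, y) = 3*y**2 - 8*y + 9; no integer root y with |y| ≤ 4.
  x = 4: f_y(4, y) = 3*y**2 - 10*y + 16; no integer root y with |y| ≤ 4.
Only singular point on the grid: (1, 1).
Classify: substitute x = 1 + u, y = 1 + v and expand: f = u**3 + u**2*v - u*v**2 + v**3 + v**2.
No constant or linear terms (consistent with a singular point). Quadratic part: v**2. Cubic part: u**3 + u**2*v - u*v**2 + v**3.
The quadratic part v**2 is a perfect square, so there is a single (double) tangent line v = 0, i.e. y = 1. Restricting the cubic part to that line (v = 0) leaves u**3 ≠ 0, so f is not divisible by v and the branch is v² ≈ -u**3 to lowest order — this is a cusp.
Classification: cusp.


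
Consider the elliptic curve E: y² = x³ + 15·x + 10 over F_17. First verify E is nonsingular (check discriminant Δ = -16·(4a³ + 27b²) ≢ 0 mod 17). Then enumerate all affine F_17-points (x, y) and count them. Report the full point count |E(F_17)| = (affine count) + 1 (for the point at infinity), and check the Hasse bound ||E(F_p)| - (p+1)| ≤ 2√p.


Affine points = {(1, 3), (1, 14), (4, 7), (4, 10), (7, 4), (7, 13), (8, 8), (8, 9), (10, 2), (10, 15)}; affine count = 10; |E(F_17)| = 11.

Discriminant check: Δ ∝ 4a³ + 27b² = 4·15³ + 27·10² = 4·3375 + 27·100 ≡ 16 (mod 17). Nonzero ⇒ E is nonsingular.
For each x ∈ F_17, compute rhs = x³ + 15·x + 10 mod 17, then count y ∈ F_17 with y² ≡ rhs.
  x = 0: rhs = 10, matching y values: none (0 points).
  x = 1: rhs = 9, matching y values: 3, 14 (2 points).
  x = 2: rhs = 14, matching y values: none (0 points).
  x = 3: rhs = 14, matching y values: none (0 points).
  x = 4: rhs = 15, matching y values: 7, 10 (2 points).
  x = 5: rhs = 6, matching y values: none (0 points).
  x = 6: rhs = 10, matching y values: none (0 points).
  x = 7: rhs = 16, matching y values: 4, 13 (2 points).
  x = 8: rhs = 13, matching y values: 8, 9 (2 points).
  x = 9: rhs = 7, matching y values: none (0 points).
  x = 10: rhs = 4, matching y values: 2, 15 (2 points).
  x = 11: rhs = 10, matching y values: none (0 points).
  x = 12: rhs = 14, matching y values: none (0 points).
  x = 13: rhs = 5, matching y values: none (0 points).
  x = 14: rhs = 6, matching y values: none (0 points).
  x = 15: rhs = 6, matching y values: none (0 points).
  x = 16: rhs = 11, matching y values: none (0 points).
Total affine count: 10.
Full point count |E(F_17)| = 10 + 1 = 11.
Hasse bound: |11 − (17+1)| = |-7| = 7 ≤ 2√17 ≈ 8.2462 ✓.


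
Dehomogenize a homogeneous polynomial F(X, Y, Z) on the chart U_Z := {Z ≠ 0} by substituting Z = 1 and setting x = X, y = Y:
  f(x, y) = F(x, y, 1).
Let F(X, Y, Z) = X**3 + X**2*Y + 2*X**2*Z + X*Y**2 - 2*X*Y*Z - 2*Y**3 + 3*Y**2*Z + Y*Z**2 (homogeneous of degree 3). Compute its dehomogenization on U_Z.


f(x, y) = x**3 + x**2*y + 2*x**2 + x*y**2 - 2*x*y - 2*y**3 + 3*y**2 + y

On U_Z we set Z = 1. Each monomial c·X^i·Y^j·Z^k in F becomes c·x^i·y^j·1^k = c·x^i·y^j.
Substituting Z = 1: F(X, Y, 1) = x**3 + x**2*y + 2*x**2 + x*y**2 - 2*x*y - 2*y**3 + 3*y**2 + y.
Note: deg(f) ≤ deg(F) = 3; strict inequality happens when F is divisible by Z (lost terms).


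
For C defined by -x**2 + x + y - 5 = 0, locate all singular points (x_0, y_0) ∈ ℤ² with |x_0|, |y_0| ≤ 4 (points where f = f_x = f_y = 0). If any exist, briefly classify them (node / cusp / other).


No singular points in the scanned grid; C is smooth there.

Compute partial derivatives:
  f_x = 1 - 2*x.
  f_y = 1.
f_y = 1 is a nonzero constant, so f_y never vanishes: no point (x, y) can satisfy f = f_x = f_y = 0. In particular no (x, y) ∈ {−4, ..., 4}² is singular; the curve is smooth.


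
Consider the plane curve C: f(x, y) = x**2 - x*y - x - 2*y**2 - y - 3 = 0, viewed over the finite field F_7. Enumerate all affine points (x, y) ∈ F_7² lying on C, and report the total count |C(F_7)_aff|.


Affine F_7-points: {(1, 1), (1, 5), (2, 3), (2, 6), (5, 5), (5, 6)}; count = 6.

For each of the 49 pairs (x, y) ∈ F_7², evaluate f(x, y) mod 7. Record the zeros.
  x = 0: [0↦4, 1↦1, 2↦1, 3↦4, 4↦3, 5↦5, 6↦3]  zeros at y ∈ ∅
  x = 1: [0↦4, 1↦0, 2↦6, 3↦1, 4↦6, 5↦0, 6↦4]  zeros at y ∈ {1, 5}
  x = 2: [0↦6, 1↦1, 2↦6, 3↦0, 4↦4, 5↦4, 6↦0]  zeros at y ∈ {3, 6}
  x = 3: [0↦3, 1↦4, 2↦1, 3↦1, 4↦4, 5↦3, 6↦5]  zeros at y ∈ ∅
  x = 4: [0↦2, 1↦2, 2↦5, 3↦4, 4↦6, 5↦4, 6↦5]  zeros at y ∈ ∅
  x = 5: [0↦3, 1↦2, 2↦4, 3↦2, 4↦3, 5↦0, 6↦0]  zeros at y ∈ {5, 6}
  x = 6: [0↦6, 1↦4, 2↦5, 3↦2, 4↦2, 5↦5, 6↦4]  zeros at y ∈ ∅
Collecting zeros: affine points = {(1, 1), (1, 5), (2, 3), (2, 6), (5, 5), (5, 6)}.
Total count |C(F_7)_aff| = 6.


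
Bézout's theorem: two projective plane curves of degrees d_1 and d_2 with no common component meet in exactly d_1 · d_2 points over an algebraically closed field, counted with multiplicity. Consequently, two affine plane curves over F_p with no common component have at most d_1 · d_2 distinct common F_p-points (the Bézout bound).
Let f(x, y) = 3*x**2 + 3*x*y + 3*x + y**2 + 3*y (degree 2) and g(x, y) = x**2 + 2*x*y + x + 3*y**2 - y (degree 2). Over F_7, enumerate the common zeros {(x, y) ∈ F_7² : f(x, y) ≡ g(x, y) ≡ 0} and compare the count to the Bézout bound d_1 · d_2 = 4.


Common zeros: {(0, 0), (6, 0)}; count = 2; Bézout bound = 4.

deg(f) = 2, deg(g) = 2, so Bézout bound = 4.
Scan x ∈ F_7. For each x, list the y ∈ F_7 with f(x, y) ≡ 0 and those with g(x, y) ≡ 0 (mod 7); the common zeros in that column are the intersection.
  x = 0: f ≡ 0 at y ∈ {0, 4}; g ≡ 0 at y ∈ {0, 5}; common: {0}.
  x = 1: f ≡ 0 at y ∈ ∅; g ≡ 0 at y ∈ ∅; common: ∅.
  x = 2: f ≡ 0 at y ∈ {1, 4}; g ≡ 0 at y ∈ {3}; common: ∅.
  x = 3: f ≡ 0 at y ∈ {1}; g ≡ 0 at y ∈ {5}; common: ∅.
  x = 4: f ≡ 0 at y ∈ ∅; g ≡ 0 at y ∈ ∅; common: ∅.
  x = 5: f ≡ 0 at y ∈ ∅; g ≡ 0 at y ∈ {1, 3}; common: ∅.
  x = 6: f ≡ 0 at y ∈ {0}; g ≡ 0 at y ∈ {0, 1}; common: {0}.
Collecting: common zeros = {(0, 0), (6, 0)}, so the count is 2.
Comparison with the Bézout bound: 2 ≤ 4 = deg(f)·deg(g), as expected for curves with no common component (the affine F_7-count falls short of the bound because intersections may lie at infinity, over extension fields, or carry multiplicity).


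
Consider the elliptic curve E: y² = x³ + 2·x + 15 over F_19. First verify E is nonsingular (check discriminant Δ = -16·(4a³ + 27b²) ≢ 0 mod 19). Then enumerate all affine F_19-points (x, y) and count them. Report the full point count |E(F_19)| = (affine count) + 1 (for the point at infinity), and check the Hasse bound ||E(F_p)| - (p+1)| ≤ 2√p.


Affine points = {(4, 7), (4, 12), (5, 6), (5, 13), (7, 7), (7, 12), (8, 7), (8, 12), (10, 3), (10, 16), (11, 0), (12, 0), (15, 0), (16, 1), (16, 18)}; affine count = 15; |E(F_19)| = 16.

Discriminant check: Δ ∝ 4a³ + 27b² = 4·2³ + 27·15² = 4·8 + 27·225 ≡ 8 (mod 19). Nonzero ⇒ E is nonsingular.
For each x ∈ F_19, compute rhs = x³ + 2·x + 15 mod 19, then count y ∈ F_19 with y² ≡ rhs.
  x = 0: rhs = 15, matching y values: none (0 points).
  x = 1: rhs = 18, matching y values: none (0 points).
  x = 2: rhs = 8, matching y values: none (0 points).
  x = 3: rhs = 10, matching y values: none (0 points).
  x = 4: rhs = 11, matching y values: 7, 12 (2 points).
  x = 5: rhs = 17, matching y values: 6, 13 (2 points).
  x = 6: rhs = 15, matching y values: none (0 points).
  x = 7: rhs = 11, matching y values: 7, 12 (2 points).
  x = 8: rhs = 11, matching y values: 7, 12 (2 points).
  x = 9: rhs = 2, matching y values: none (0 points).
  x = 10: rhs = 9, matching y values: 3, 16 (2 points).
  x = 11: rhs = 0, matching y values: 0 (1 points).
  x = 12: rhs = 0, matching y values: 0 (1 points).
  x = 13: rhs = 15, matching y values: none (0 points).
  x = 14: rhs = 13, matching y values: none (0 points).
  x = 15: rhs = 0, matching y values: 0 (1 points).
  x = 16: rhs = 1, matching y values: 1, 18 (2 points).
  x = 17: rhs = 3, matching y values: none (0 points).
  x = 18: rhs = 12, matching y values: none (0 points).
Total affine count: 15.
Full point count |E(F_19)| = 15 + 1 = 16.
Hasse bound: |16 − (19+1)| = |-4| = 4 ≤ 2√19 ≈ 8.7178 ✓.


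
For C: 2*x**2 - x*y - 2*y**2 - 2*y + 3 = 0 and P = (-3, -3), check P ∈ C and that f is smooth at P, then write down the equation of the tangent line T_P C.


Tangent line at P: -9*x + 13*y + 12 = 0.

Step 1: f(-3, -3) = 0, so P lies on C.
Step 2: partial derivatives
  f_x(x, y) = 4*x - y, f_y(x, y) = -x - 4*y - 2.
  f_x(P) = -9, f_y(P) = 13 (gradient nonzero, so P is smooth).
Step 3: tangent line at P: -9·(x − -3) + 13·(y − -3) = 0.
Expanding: -9*x + 13*y + 12 = 0.


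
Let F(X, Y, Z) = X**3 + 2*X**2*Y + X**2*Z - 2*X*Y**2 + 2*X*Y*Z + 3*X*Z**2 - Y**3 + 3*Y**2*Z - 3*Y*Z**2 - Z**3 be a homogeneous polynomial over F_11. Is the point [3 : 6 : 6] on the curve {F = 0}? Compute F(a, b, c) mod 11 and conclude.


F(3,6,6) ≡ 4 (mod 11); P is NOT on the curve.

Evaluate F(3, 6, 6) term-by-term (mod 11).
  X**3 ↦ 1·27·1·1 = 27
  2*X**2*Y ↦ 2·9·6·1 = 108
  X**2*Z ↦ 1·9·1·6 = 54
  -2*X*Y**2 ↦ -2·3·36·1 = -216
  2*X*Y*Z ↦ 2·3·6·6 = 216
  3*X*Z**2 ↦ 3·3·1·36 = 324
  -Y**3 ↦ -1·1·216·1 = -216
  3*Y**2*Z ↦ 3·1·36·6 = 648
  -3*Y*Z**2 ↦ -3·1·6·36 = -648
  -Z**3 ↦ -1·1·1·216 = -216
Sum: F(3, 6, 6) = (27) + (108) + (54) + (-216) + (216) + (324) + (-216) + (648) + (-648) + (-216) = 81.
Reducing mod 11: 81 ≡ 4 (mod 11).
Since F(a, b, c) ≡ 4 ≠ 0 (mod 11), P does NOT lie on the curve.


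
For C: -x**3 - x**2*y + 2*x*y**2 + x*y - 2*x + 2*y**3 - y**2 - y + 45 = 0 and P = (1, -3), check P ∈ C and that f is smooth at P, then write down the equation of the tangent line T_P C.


Tangent line at P: 16*x + 47*y + 125 = 0.

Step 1: f(1, -3) = 0, so P lies on C.
Step 2: partial derivatives
  f_x(x, y) = -3*x**2 - 2*x*y + 2*y**2 + y - 2, f_y(x, y) = -x**2 + 4*x*y + x + 6*y**2 - 2*y - 1.
  f_x(P) = 16, f_y(P) = 47 (gradient nonzero, so P is smooth).
Step 3: tangent line at P: 16·(x − 1) + 47·(y − -3) = 0.
Expanding: 16*x + 47*y + 125 = 0.


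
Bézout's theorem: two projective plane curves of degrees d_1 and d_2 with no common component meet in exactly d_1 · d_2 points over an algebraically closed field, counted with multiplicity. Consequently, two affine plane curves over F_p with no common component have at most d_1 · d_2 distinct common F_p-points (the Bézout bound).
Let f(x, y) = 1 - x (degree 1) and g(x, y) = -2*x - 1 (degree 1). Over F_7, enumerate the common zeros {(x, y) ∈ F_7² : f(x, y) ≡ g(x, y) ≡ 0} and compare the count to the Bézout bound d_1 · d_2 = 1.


Common zeros: ∅; count = 0; Bézout bound = 1.

deg(f) = 1, deg(g) = 1, so Bézout bound = 1.
Scan x ∈ F_7. For each x, list the y ∈ F_7 with f(x, y) ≡ 0 and those with g(x, y) ≡ 0 (mod 7); the common zeros in that column are the intersection.
  x = 0: f ≡ 0 at y ∈ ∅; g ≡ 0 at y ∈ ∅; common: ∅.
  x = 1: f ≡ 0 at y ∈ {0, 1, 2, 3, 4, 5, 6}; g ≡ 0 at y ∈ ∅; common: ∅.
  x = 2: f ≡ 0 at y ∈ ∅; g ≡ 0 at y ∈ ∅; common: ∅.
  x = 3: f ≡ 0 at y ∈ ∅; g ≡ 0 at y ∈ {0, 1, 2, 3, 4, 5, 6}; common: ∅.
  x = 4: f ≡ 0 at y ∈ ∅; g ≡ 0 at y ∈ ∅; common: ∅.
  x = 5: f ≡ 0 at y ∈ ∅; g ≡ 0 at y ∈ ∅; common: ∅.
  x = 6: f ≡ 0 at y ∈ ∅; g ≡ 0 at y ∈ ∅; common: ∅.
Collecting: common zeros = ∅, so the count is 0.
Comparison with the Bézout bound: 0 ≤ 1 = deg(f)·deg(g), as expected for curves with no common component (the affine F_7-count falls short of the bound because intersections may lie at infinity, over extension fields, or carry multiplicity).


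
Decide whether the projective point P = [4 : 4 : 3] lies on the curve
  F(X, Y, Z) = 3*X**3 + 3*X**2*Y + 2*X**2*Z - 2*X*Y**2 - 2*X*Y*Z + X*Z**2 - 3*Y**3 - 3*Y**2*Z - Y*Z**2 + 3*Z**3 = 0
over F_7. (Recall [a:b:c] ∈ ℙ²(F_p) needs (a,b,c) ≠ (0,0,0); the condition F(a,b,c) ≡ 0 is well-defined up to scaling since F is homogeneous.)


F(4,4,3) ≡ 1 (mod 7); P is NOT on the curve.

Evaluate F(4, 4, 3) term-by-term (mod 7).
  3*X**3 ↦ 3·64·1·1 = 192
  3*X**2*Y ↦ 3·16·4·1 = 192
  2*X**2*Z ↦ 2·16·1·3 = 96
  -2*X*Y**2 ↦ -2·4·16·1 = -128
  -2*X*Y*Z ↦ -2·4·4·3 = -96
  X*Z**2 ↦ 1·4·1·9 = 36
  -3*Y**3 ↦ -3·1·64·1 = -192
  -3*Y**2*Z ↦ -3·1·16·3 = -144
  -Y*Z**2 ↦ -1·1·4·9 = -36
  3*Z**3 ↦ 3·1·1·27 = 81
Sum: F(4, 4, 3) = (192) + (192) + (96) + (-128) + (-96) + (36) + (-192) + (-144) + (-36) + (81) = 1.
Reducing mod 7: 1 ≡ 1 (mod 7).
Since F(a, b, c) ≡ 1 ≠ 0 (mod 7), P does NOT lie on the curve.


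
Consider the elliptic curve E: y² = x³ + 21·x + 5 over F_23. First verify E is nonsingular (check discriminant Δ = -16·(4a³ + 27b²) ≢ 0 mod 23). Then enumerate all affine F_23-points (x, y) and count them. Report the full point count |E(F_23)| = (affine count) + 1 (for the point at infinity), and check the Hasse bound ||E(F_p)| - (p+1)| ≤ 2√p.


Affine points = {(1, 2), (1, 21), (2, 3), (2, 20), (3, 7), (3, 16), (6, 5), (6, 18), (7, 9), (7, 14), (8, 8), (8, 15), (9, 7), (9, 16), (11, 7), (11, 16), (17, 10), (17, 13), (19, 8), (19, 15), (21, 1), (21, 22), (22, 11), (22, 12)}; affine count = 24; |E(F_23)| = 25.

Discriminant check: Δ ∝ 4a³ + 27b² = 4·21³ + 27·5² = 4·9261 + 27·25 ≡ 22 (mod 23). Nonzero ⇒ E is nonsingular.
For each x ∈ F_23, compute rhs = x³ + 21·x + 5 mod 23, then count y ∈ F_23 with y² ≡ rhs.
  x = 0: rhs = 5, matching y values: none (0 points).
  x = 1: rhs = 4, matching y values: 2, 21 (2 points).
  x = 2: rhs = 9, matching y values: 3, 20 (2 points).
  x = 3: rhs = 3, matching y values: 7, 16 (2 points).
  x = 4: rhs = 15, matching y values: none (0 points).
  x = 5: rhs = 5, matching y values: none (0 points).
  x = 6: rhs = 2, matching y values: 5, 18 (2 points).
  x = 7: rhs = 12, matching y values: 9, 14 (2 points).
  x = 8: rhs = 18, matching y values: 8, 15 (2 points).
  x = 9: rhs = 3, matching y values: 7, 16 (2 points).
  x = 10: rhs = 19, matching y values: none (0 points).
  x = 11: rhs = 3, matching y values: 7, 16 (2 points).
  x = 12: rhs = 7, matching y values: none (0 points).
  x = 13: rhs = 14, matching y values: none (0 points).
  x = 14: rhs = 7, matching y values: none (0 points).
  x = 15: rhs = 15, matching y values: none (0 points).
  x = 16: rhs = 21, matching y values: none (0 points).
  x = 17: rhs = 8, matching y values: 10, 13 (2 points).
  x = 18: rhs = 5, matching y values: none (0 points).
  x = 19: rhs = 18, matching y values: 8, 15 (2 points).
  x = 20: rhs = 7, matching y values: none (0 points).
  x = 21: rhs = 1, matching y values: 1, 22 (2 points).
  x = 22: rhs = 6, matching y values: 11, 12 (2 points).
Total affine count: 24.
Full point count |E(F_23)| = 24 + 1 = 25.
Hasse bound: |25 − (23+1)| = |1| = 1 ≤ 2√23 ≈ 9.5917 ✓.


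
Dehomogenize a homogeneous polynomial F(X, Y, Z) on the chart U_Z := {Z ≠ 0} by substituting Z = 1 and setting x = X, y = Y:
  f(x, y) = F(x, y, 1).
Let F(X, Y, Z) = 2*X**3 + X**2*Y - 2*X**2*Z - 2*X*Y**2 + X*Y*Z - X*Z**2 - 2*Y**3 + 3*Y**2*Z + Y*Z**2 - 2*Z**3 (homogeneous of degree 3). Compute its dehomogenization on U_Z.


f(x, y) = 2*x**3 + x**2*y - 2*x**2 - 2*x*y**2 + x*y - x - 2*y**3 + 3*y**2 + y - 2

On U_Z we set Z = 1. Each monomial c·X^i·Y^j·Z^k in F becomes c·x^i·y^j·1^k = c·x^i·y^j.
Substituting Z = 1: F(X, Y, 1) = 2*x**3 + x**2*y - 2*x**2 - 2*x*y**2 + x*y - x - 2*y**3 + 3*y**2 + y - 2.
Note: deg(f) ≤ deg(F) = 3; strict inequality happens when F is divisible by Z (lost terms).


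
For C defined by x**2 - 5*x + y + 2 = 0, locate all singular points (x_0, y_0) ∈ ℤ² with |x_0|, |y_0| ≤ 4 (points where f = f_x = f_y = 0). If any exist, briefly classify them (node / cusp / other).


No singular points in the scanned grid; C is smooth there.

Compute partial derivatives:
  f_x = 2*x - 5.
  f_y = 1.
f_y = 1 is a nonzero constant, so f_y never vanishes: no point (x, y) can satisfy f = f_x = f_y = 0. In particular no (x, y) ∈ {−4, ..., 4}² is singular; the curve is smooth.


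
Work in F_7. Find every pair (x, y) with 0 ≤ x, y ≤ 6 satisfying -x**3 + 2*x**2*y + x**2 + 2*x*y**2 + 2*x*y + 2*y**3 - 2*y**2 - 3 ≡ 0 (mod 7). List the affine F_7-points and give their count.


Affine F_7-points: {(0, 6), (1, 2), (1, 3), (2, 0), (3, 0), (5, 3), (6, 4), (6, 6)}; count = 8.

For each of the 49 pairs (x, y) ∈ F_7², evaluate f(x, y) mod 7. Record the zeros.
  x = 0: [0↦4, 1↦4, 2↦5, 3↦5, 4↦2, 5↦1, 6↦0]  zeros at y ∈ {6}
  x = 1: [0↦4, 1↦3, 2↦0, 3↦0, 4↦1, 5↦1, 6↦5]  zeros at y ∈ {2, 3}
  x = 2: [0↦0, 1↦2, 2↦6, 3↦3, 4↦5, 5↦3, 6↦2]  zeros at y ∈ {0}
  x = 3: [0↦0, 1↦2, 2↦3, 3↦1, 4↦1, 5↦1, 6↦6]  zeros at y ∈ {0}
  x = 4: [0↦5, 1↦4, 2↦6, 3↦2, 4↦4, 5↦3, 6↦4]  zeros at y ∈ ∅
  x = 5: [0↦2, 1↦2, 2↦2, 3↦0, 4↦1, 5↦3, 6↦4]  zeros at y ∈ {3}
  x = 6: [0↦6, 1↦4, 2↦6, 3↦3, 4↦0, 5↦2, 6↦0]  zeros at y ∈ {4, 6}
Collecting zeros: affine points = {(0, 6), (1, 2), (1, 3), (2, 0), (3, 0), (5, 3), (6, 4), (6, 6)}.
Total count |C(F_7)_aff| = 8.


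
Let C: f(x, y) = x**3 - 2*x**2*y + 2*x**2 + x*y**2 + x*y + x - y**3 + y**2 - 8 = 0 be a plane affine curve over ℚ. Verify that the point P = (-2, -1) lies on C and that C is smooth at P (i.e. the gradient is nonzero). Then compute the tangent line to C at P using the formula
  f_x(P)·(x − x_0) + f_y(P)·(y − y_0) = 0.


Tangent line at P: -3*x - 11*y - 17 = 0.

Step 1: f(-2, -1) = 0, so P lies on C.
Step 2: partial derivatives
  f_x(x, y) = 3*x**2 - 4*x*y + 4*x + y**2 + y + 1, f_y(x, y) = -2*x**2 + 2*x*y + x - 3*y**2 + 2*y.
  f_x(P) = -3, f_y(P) = -11 (gradient nonzero, so P is smooth).
Step 3: tangent line at P: -3·(x − -2) + -11·(y − -1) = 0.
Expanding: -3*x - 11*y - 17 = 0.


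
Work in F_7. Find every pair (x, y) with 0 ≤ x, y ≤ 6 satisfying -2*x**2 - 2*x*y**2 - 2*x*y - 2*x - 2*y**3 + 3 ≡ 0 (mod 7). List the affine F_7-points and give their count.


Affine F_7-points: {(1, 1), (2, 2), (2, 4), (2, 6), (3, 0), (3, 1), (3, 3), (4, 6), (5, 2), (5, 3), (5, 4)}; count = 11.

For each of the 49 pairs (x, y) ∈ F_7², evaluate f(x, y) mod 7. Record the zeros.
  x = 0: [0↦3, 1↦1, 2↦1, 3↦5, 4↦1, 5↦5, 6↦5]  zeros at y ∈ ∅
  x = 1: [0↦6, 1↦0, 2↦6, 3↦5, 4↦6, 5↦4, 6↦1]  zeros at y ∈ {1}
  x = 2: [0↦5, 1↦2, 2↦0, 3↦1, 4↦0, 5↦6, 6↦0]  zeros at y ∈ {2, 4, 6}
  x = 3: [0↦0, 1↦0, 2↦4, 3↦0, 4↦4, 5↦4, 6↦2]  zeros at y ∈ {0, 1, 3}
  x = 4: [0↦5, 1↦1, 2↦4, 3↦2, 4↦4, 5↦5, 6↦0]  zeros at y ∈ {6}
  x = 5: [0↦6, 1↦5, 2↦0, 3↦0, 4↦0, 5↦2, 6↦1]  zeros at y ∈ {2, 3, 4}
  x = 6: [0↦3, 1↦5, 2↦6, 3↦1, 4↦6, 5↦2, 6↦5]  zeros at y ∈ ∅
Collecting zeros: affine points = {(1, 1), (2, 2), (2, 4), (2, 6), (3, 0), (3, 1), (3, 3), (4, 6), (5, 2), (5, 3), (5, 4)}.
Total count |C(F_7)_aff| = 11.


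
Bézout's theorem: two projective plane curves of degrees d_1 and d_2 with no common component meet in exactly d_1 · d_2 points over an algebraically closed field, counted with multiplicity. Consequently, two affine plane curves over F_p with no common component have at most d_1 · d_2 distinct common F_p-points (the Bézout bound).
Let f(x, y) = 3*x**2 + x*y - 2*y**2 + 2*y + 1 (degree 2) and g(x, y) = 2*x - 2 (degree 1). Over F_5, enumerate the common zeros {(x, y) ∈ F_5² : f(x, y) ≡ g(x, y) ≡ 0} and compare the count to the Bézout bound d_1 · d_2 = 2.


Common zeros: {(1, 1), (1, 3)}; count = 2; Bézout bound = 2.

deg(f) = 2, deg(g) = 1, so Bézout bound = 2.
Scan x ∈ F_5. For each x, list the y ∈ F_5 with f(x, y) ≡ 0 and those with g(x, y) ≡ 0 (mod 5); the common zeros in that column are the intersection.
  x = 0: f ≡ 0 at y ∈ ∅; g ≡ 0 at y ∈ ∅; common: ∅.
  x = 1: f ≡ 0 at y ∈ {1, 3}; g ≡ 0 at y ∈ {0, 1, 2, 3, 4}; common: {1, 3}.
  x = 2: f ≡ 0 at y ∈ {1}; g ≡ 0 at y ∈ ∅; common: ∅.
  x = 3: f ≡ 0 at y ∈ {2, 3}; g ≡ 0 at y ∈ ∅; common: ∅.
  x = 4: f ≡ 0 at y ∈ ∅; g ≡ 0 at y ∈ ∅; common: ∅.
Collecting: common zeros = {(1, 1), (1, 3)}, so the count is 2.
Comparison with the Bézout bound: 2 ≤ 2 = deg(f)·deg(g), as expected for curves with no common component (the bound is attained).


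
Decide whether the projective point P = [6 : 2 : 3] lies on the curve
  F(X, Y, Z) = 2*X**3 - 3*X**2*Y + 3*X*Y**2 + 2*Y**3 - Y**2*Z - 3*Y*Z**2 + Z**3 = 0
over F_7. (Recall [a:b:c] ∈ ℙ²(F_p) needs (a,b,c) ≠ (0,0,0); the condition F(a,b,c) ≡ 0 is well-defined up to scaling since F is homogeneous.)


F(6,2,3) ≡ 6 (mod 7); P is NOT on the curve.

Evaluate F(6, 2, 3) term-by-term (mod 7).
  2*X**3 ↦ 2·216·1·1 = 432
  -3*X**2*Y ↦ -3·36·2·1 = -216
  3*X*Y**2 ↦ 3·6·4·1 = 72
  2*Y**3 ↦ 2·1·8·1 = 16
  -Y**2*Z ↦ -1·1·4·3 = -12
  -3*Y*Z**2 ↦ -3·1·2·9 = -54
  Z**3 ↦ 1·1·1·27 = 27
Sum: F(6, 2, 3) = (432) + (-216) + (72) + (16) + (-12) + (-54) + (27) = 265.
Reducing mod 7: 265 ≡ 6 (mod 7).
Since F(a, b, c) ≡ 6 ≠ 0 (mod 7), P does NOT lie on the curve.


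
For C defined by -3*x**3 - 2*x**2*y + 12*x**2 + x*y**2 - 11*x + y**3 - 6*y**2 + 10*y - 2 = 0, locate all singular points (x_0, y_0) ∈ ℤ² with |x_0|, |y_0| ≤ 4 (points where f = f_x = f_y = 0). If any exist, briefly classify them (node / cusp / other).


Singular points: {(1, 2)}; classification: node.

Compute partial derivatives:
  f_x = -9*x**2 - 4*x*y + 24*x + y**2 - 11.
  f_y = -2*x**2 + 2*x*y + 3*y**2 - 12*y + 10.
Scan x_0 ∈ {−4, ..., 4}. For each x_0, f_y(x_0, y) is a polynomial in y; find its integer roots y ∈ {−4, ..., 4}, then test f_x and f at those candidates.
  x = -4: f_y(-4, y) = 3*y**2 - 20*y - 22; no integer root y with |y| ≤ 4.
  x = -3: f_y(-3, y) = 3*y**2 - 18*y - 8; no integer root y with |y| ≤ 4.
  x = -2: f_y(-2, y) = 3*y**2 - 16*y + 2; no integer root y with |y| ≤ 4.
  x = -1: f_y(-1, y) = 3*y**2 - 14*y + 8; vanishes at y ∈ {4}. (-1, 4): f_x = -12 ≠ 0.
  x = 0: f_y(0, y) = 3*y**2 - 12*y + 10; no integer root y with |y| ≤ 4.
  x = 1: f_y(1, y) = 3*y**2 - 10*y + 8; vanishes at y ∈ {2}. (1, 2): f_x = 0, f = 0 — SINGULAR.
  x = 2: f_y(2, y) = 3*y**2 - 8*y + 2; no integer root y with |y| ≤ 4.
  x = 3: f_y(3, y) = 3*y**2 - 6*y - 8; no integer root y with |y| ≤ 4.
  x = 4: f_y(4, y) = 3*y**2 - 4*y - 22; no integer root y with |y| ≤ 4.
Only singular point on the grid: (1, 2).
Classify: substitute x = 1 + u, y = 2 + v and expand: f = -3*u**3 - 2*u**2*v - u**2 + u*v**2 + v**3 + v**2.
No constant or linear terms (consistent with a singular point). Quadratic part: -u**2 + v**2. Cubic part: -3*u**3 - 2*u**2*v + u*v**2 + v**3.
The quadratic part v**2 - u**2 = (v − u)(v + u) splits into two distinct linear factors, so there are two distinct tangent lines y − 2 = ±(x − 1) — this is a node (ordinary double point).
Classification: node.


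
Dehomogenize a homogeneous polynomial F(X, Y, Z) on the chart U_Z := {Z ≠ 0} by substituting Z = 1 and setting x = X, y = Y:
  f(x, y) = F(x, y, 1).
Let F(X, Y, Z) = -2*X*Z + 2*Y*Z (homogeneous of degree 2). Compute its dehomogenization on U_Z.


f(x, y) = -2*x + 2*y

On U_Z we set Z = 1. Each monomial c·X^i·Y^j·Z^k in F becomes c·x^i·y^j·1^k = c·x^i·y^j.
Substituting Z = 1: F(X, Y, 1) = -2*x + 2*y.
Note: deg(f) ≤ deg(F) = 2; strict inequality happens when F is divisible by Z (lost terms).


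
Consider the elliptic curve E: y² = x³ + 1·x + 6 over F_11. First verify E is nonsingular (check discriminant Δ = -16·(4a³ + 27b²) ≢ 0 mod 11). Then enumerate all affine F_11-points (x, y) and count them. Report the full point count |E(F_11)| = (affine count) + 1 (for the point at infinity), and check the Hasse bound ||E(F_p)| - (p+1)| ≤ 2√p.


Affine points = {(2, 4), (2, 7), (3, 5), (3, 6), (5, 2), (5, 9), (7, 2), (7, 9), (8, 3), (8, 8), (10, 2), (10, 9)}; affine count = 12; |E(F_11)| = 13.

Discriminant check: Δ ∝ 4a³ + 27b² = 4·1³ + 27·6² = 4·1 + 27·36 ≡ 8 (mod 11). Nonzero ⇒ E is nonsingular.
For each x ∈ F_11, compute rhs = x³ + 1·x + 6 mod 11, then count y ∈ F_11 with y² ≡ rhs.
  x = 0: rhs = 6, matching y values: none (0 points).
  x = 1: rhs = 8, matching y values: none (0 points).
  x = 2: rhs = 5, matching y values: 4, 7 (2 points).
  x = 3: rhs = 3, matching y values: 5, 6 (2 points).
  x = 4: rhs = 8, matching y values: none (0 points).
  x = 5: rhs = 4, matching y values: 2, 9 (2 points).
  x = 6: rhs = 8, matching y values: none (0 points).
  x = 7: rhs = 4, matching y values: 2, 9 (2 points).
  x = 8: rhs = 9, matching y values: 3, 8 (2 points).
  x = 9: rhs = 7, matching y values: none (0 points).
  x = 10: rhs = 4, matching y values: 2, 9 (2 points).
Total affine count: 12.
Full point count |E(F_11)| = 12 + 1 = 13.
Hasse bound: |13 − (11+1)| = |1| = 1 ≤ 2√11 ≈ 6.6332 ✓.


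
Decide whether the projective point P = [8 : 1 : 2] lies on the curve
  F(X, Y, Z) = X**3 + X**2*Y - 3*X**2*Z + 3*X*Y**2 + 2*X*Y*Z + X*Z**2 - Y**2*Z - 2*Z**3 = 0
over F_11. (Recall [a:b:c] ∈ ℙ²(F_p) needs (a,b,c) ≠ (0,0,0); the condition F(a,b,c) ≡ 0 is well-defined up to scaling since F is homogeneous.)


F(8,1,2) ≡ 9 (mod 11); P is NOT on the curve.

Evaluate F(8, 1, 2) term-by-term (mod 11).
  X**3 ↦ 1·512·1·1 = 512
  X**2*Y ↦ 1·64·1·1 = 64
  -3*X**2*Z ↦ -3·64·1·2 = -384
  3*X*Y**2 ↦ 3·8·1·1 = 24
  2*X*Y*Z ↦ 2·8·1·2 = 32
  X*Z**2 ↦ 1·8·1·4 = 32
  -Y**2*Z ↦ -1·1·1·2 = -2
  -2*Z**3 ↦ -2·1·1·8 = -16
Sum: F(8, 1, 2) = (512) + (64) + (-384) + (24) + (32) + (32) + (-2) + (-16) = 262.
Reducing mod 11: 262 ≡ 9 (mod 11).
Since F(a, b, c) ≡ 9 ≠ 0 (mod 11), P does NOT lie on the curve.


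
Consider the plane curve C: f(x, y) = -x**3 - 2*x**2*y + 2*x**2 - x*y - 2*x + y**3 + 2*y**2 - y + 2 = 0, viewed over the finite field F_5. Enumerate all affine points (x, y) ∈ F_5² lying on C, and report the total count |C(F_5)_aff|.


Affine F_5-points: {(1, 1), (2, 1), (2, 3), (2, 4), (3, 4), (4, 4)}; count = 6.

For each of the 25 pairs (x, y) ∈ F_5², evaluate f(x, y) mod 5. Record the zeros.
  x = 0: [0↦2, 1↦4, 2↦1, 3↦4, 4↦4]  zeros at y ∈ ∅
  x = 1: [0↦1, 1↦0, 2↦4, 3↦4, 4↦1]  zeros at y ∈ {1}
  x = 2: [0↦3, 1↦0, 2↦2, 3↦0, 4↦0]  zeros at y ∈ {1, 3, 4}
  x = 3: [0↦2, 1↦3, 2↦4, 3↦1, 4↦0]  zeros at y ∈ {4}
  x = 4: [0↦2, 1↦3, 2↦4, 3↦1, 4↦0]  zeros at y ∈ {4}
Collecting zeros: affine points = {(1, 1), (2, 1), (2, 3), (2, 4), (3, 4), (4, 4)}.
Total count |C(F_5)_aff| = 6.


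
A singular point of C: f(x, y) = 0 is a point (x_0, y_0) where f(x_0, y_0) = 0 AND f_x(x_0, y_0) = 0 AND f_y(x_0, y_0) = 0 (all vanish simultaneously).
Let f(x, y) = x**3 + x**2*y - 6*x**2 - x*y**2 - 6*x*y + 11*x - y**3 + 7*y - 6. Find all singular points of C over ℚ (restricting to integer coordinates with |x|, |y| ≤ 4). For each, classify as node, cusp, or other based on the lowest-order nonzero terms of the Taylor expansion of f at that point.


Singular points: {(2, -1)}; classification: node.

Compute partial derivatives:
  f_x = 3*x**2 + 2*x*y - 12*x - y**2 - 6*y + 11.
  f_y = x**2 - 2*x*y - 6*x - 3*y**2 + 7.
Scan x_0 ∈ {−4, ..., 4}. For each x_0, f_y(x_0, y) is a polynomial in y; find its integer roots y ∈ {−4, ..., 4}, then test f_x and f at those candidates.
  x = -4: f_y(-4, y) = -3*y**2 + 8*y + 47; no integer root y with |y| ≤ 4.
  x = -3: f_y(-3, y) = -3*y**2 + 6*y + 34; no integer root y with |y| ≤ 4.
  x = -2: f_y(-2, y) = -3*y**2 + 4*y + 23; no integer root y with |y| ≤ 4.
  x = -1: f_y(-1, y) = -3*y**2 + 2*y + 14; no integer root y with |y| ≤ 4.
  x = 0: f_y(0, y) = 7 - 3*y**2; no integer root y with |y| ≤ 4.
  x = 1: f_y(1, y) = -3*y**2 - 2*y + 2; no integer root y with |y| ≤ 4.
  x = 2: f_y(2, y) = -3*y**2 - 4*y - 1; vanishes at y ∈ {-1}. (2, -1): f_x = 0, f = 0 — SINGULAR.
  x = 3: f_y(3, y) = -3*y**2 - 6*y - 2; no integer root y with |y| ≤ 4.
  x = 4: f_y(4, y) = -3*y**2 - 8*y - 1; no integer root y with |y| ≤ 4.
Only singular point on the grid: (2, -1).
Classify: substitute x = 2 + u, y = -1 + v and expand: f = u**3 + u**2*v - u**2 - u*v**2 - v**3 + v**2.
No constant or linear terms (consistent with a singular point). Quadratic part: -u**2 + v**2. Cubic part: u**3 + u**2*v - u*v**2 - v**3.
The quadratic part v**2 - u**2 = (v − u)(v + u) splits into two distinct linear factors, so there are two distinct tangent lines y − -1 = ±(x − 2) — this is a node (ordinary double point).
Classification: node.


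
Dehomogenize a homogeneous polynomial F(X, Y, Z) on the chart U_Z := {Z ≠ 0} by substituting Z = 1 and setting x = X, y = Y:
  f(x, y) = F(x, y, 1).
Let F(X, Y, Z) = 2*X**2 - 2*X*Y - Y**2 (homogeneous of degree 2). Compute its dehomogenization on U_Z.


f(x, y) = 2*x**2 - 2*x*y - y**2

On U_Z we set Z = 1. Each monomial c·X^i·Y^j·Z^k in F becomes c·x^i·y^j·1^k = c·x^i·y^j.
Substituting Z = 1: F(X, Y, 1) = 2*x**2 - 2*x*y - y**2.
Note: deg(f) ≤ deg(F) = 2; strict inequality happens when F is divisible by Z (lost terms).


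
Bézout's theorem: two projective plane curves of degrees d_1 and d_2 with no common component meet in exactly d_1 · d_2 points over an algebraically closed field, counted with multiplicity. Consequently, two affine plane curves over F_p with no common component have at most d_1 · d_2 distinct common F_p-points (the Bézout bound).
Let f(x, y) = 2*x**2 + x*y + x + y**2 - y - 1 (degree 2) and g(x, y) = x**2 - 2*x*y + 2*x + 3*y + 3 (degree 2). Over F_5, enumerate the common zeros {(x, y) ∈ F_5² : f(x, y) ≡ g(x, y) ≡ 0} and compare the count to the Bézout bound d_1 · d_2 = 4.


Common zeros: ∅; count = 0; Bézout bound = 4.

deg(f) = 2, deg(g) = 2, so Bézout bound = 4.
Scan x ∈ F_5. For each x, list the y ∈ F_5 with f(x, y) ≡ 0 and those with g(x, y) ≡ 0 (mod 5); the common zeros in that column are the intersection.
  x = 0: f ≡ 0 at y ∈ {3}; g ≡ 0 at y ∈ {4}; common: ∅.
  x = 1: f ≡ 0 at y ∈ ∅; g ≡ 0 at y ∈ {4}; common: ∅.
  x = 2: f ≡ 0 at y ∈ {2}; g ≡ 0 at y ∈ {1}; common: ∅.
  x = 3: f ≡ 0 at y ∈ {0, 3}; g ≡ 0 at y ∈ {1}; common: ∅.
  x = 4: f ≡ 0 at y ∈ {0, 2}; g ≡ 0 at y ∈ ∅; common: ∅.
Collecting: common zeros = ∅, so the count is 0.
Comparison with the Bézout bound: 0 ≤ 4 = deg(f)·deg(g), as expected for curves with no common component (the affine F_5-count falls short of the bound because intersections may lie at infinity, over extension fields, or carry multiplicity).


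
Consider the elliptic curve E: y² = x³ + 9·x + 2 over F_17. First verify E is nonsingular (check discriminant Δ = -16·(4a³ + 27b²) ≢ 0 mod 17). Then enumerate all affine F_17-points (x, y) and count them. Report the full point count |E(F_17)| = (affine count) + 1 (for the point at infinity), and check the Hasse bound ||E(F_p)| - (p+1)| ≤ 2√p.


Affine points = {(0, 6), (0, 11), (4, 0), (5, 6), (5, 11), (6, 0), (7, 0), (8, 5), (8, 12), (9, 8), (9, 9), (10, 2), (10, 15), (11, 2), (11, 15), (12, 6), (12, 11), (13, 2), (13, 15), (14, 4), (14, 13), (16, 3), (16, 14)}; affine count = 23; |E(F_17)| = 24.

Discriminant check: Δ ∝ 4a³ + 27b² = 4·9³ + 27·2² = 4·729 + 27·4 ≡ 15 (mod 17). Nonzero ⇒ E is nonsingular.
For each x ∈ F_17, compute rhs = x³ + 9·x + 2 mod 17, then count y ∈ F_17 with y² ≡ rhs.
  x = 0: rhs = 2, matching y values: 6, 11 (2 points).
  x = 1: rhs = 12, matching y values: none (0 points).
  x = 2: rhs = 11, matching y values: none (0 points).
  x = 3: rhs = 5, matching y values: none (0 points).
  x = 4: rhs = 0, matching y values: 0 (1 points).
  x = 5: rhs = 2, matching y values: 6, 11 (2 points).
  x = 6: rhs = 0, matching y values: 0 (1 points).
  x = 7: rhs = 0, matching y values: 0 (1 points).
  x = 8: rhs = 8, matching y values: 5, 12 (2 points).
  x = 9: rhs = 13, matching y values: 8, 9 (2 points).
  x = 10: rhs = 4, matching y values: 2, 15 (2 points).
  x = 11: rhs = 4, matching y values: 2, 15 (2 points).
  x = 12: rhs = 2, matching y values: 6, 11 (2 points).
  x = 13: rhs = 4, matching y values: 2, 15 (2 points).
  x = 14: rhs = 16, matching y values: 4, 13 (2 points).
  x = 15: rhs = 10, matching y values: none (0 points).
  x = 16: rhs = 9, matching y values: 3, 14 (2 points).
Total affine count: 23.
Full point count |E(F_17)| = 23 + 1 = 24.
Hasse bound: |24 − (17+1)| = |6| = 6 ≤ 2√17 ≈ 8.2462 ✓.


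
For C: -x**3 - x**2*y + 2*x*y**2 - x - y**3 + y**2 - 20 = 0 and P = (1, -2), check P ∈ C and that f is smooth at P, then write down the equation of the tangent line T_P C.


Tangent line at P: 8*x - 25*y - 58 = 0.

Step 1: f(1, -2) = 0, so P lies on C.
Step 2: partial derivatives
  f_x(x, y) = -3*x**2 - 2*x*y + 2*y**2 - 1, f_y(x, y) = -x**2 + 4*x*y - 3*y**2 + 2*y.
  f_x(P) = 8, f_y(P) = -25 (gradient nonzero, so P is smooth).
Step 3: tangent line at P: 8·(x − 1) + -25·(y − -2) = 0.
Expanding: 8*x - 25*y - 58 = 0.


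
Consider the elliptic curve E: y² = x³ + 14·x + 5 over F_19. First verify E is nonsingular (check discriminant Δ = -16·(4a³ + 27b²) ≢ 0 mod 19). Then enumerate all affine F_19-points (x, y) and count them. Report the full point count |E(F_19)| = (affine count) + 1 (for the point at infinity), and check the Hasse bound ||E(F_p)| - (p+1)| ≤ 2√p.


Affine points = {(0, 9), (0, 10), (1, 1), (1, 18), (3, 6), (3, 13), (4, 7), (4, 12), (6, 1), (6, 18), (7, 3), (7, 16), (9, 9), (9, 10), (10, 9), (10, 10), (12, 1), (12, 18), (13, 3), (13, 16), (14, 0), (17, 8), (17, 11), (18, 3), (18, 16)}; affine count = 25; |E(F_19)| = 26.

Discriminant check: Δ ∝ 4a³ + 27b² = 4·14³ + 27·5² = 4·2744 + 27·25 ≡ 4 (mod 19). Nonzero ⇒ E is nonsingular.
For each x ∈ F_19, compute rhs = x³ + 14·x + 5 mod 19, then count y ∈ F_19 with y² ≡ rhs.
  x = 0: rhs = 5, matching y values: 9, 10 (2 points).
  x = 1: rhs = 1, matching y values: 1, 18 (2 points).
  x = 2: rhs = 3, matching y values: none (0 points).
  x = 3: rhs = 17, matching y values: 6, 13 (2 points).
  x = 4: rhs = 11, matching y values: 7, 12 (2 points).
  x = 5: rhs = 10, matching y values: none (0 points).
  x = 6: rhs = 1, matching y values: 1, 18 (2 points).
  x = 7: rhs = 9, matching y values: 3, 16 (2 points).
  x = 8: rhs = 2, matching y values: none (0 points).
  x = 9: rhs = 5, matching y values: 9, 10 (2 points).
  x = 10: rhs = 5, matching y values: 9, 10 (2 points).
  x = 11: rhs = 8, matching y values: none (0 points).
  x = 12: rhs = 1, matching y values: 1, 18 (2 points).
  x = 13: rhs = 9, matching y values: 3, 16 (2 points).
  x = 14: rhs = 0, matching y values: 0 (1 points).
  x = 15: rhs = 18, matching y values: none (0 points).
  x = 16: rhs = 12, matching y values: none (0 points).
  x = 17: rhs = 7, matching y values: 8, 11 (2 points).
  x = 18: rhs = 9, matching y values: 3, 16 (2 points).
Total affine count: 25.
Full point count |E(F_19)| = 25 + 1 = 26.
Hasse bound: |26 − (19+1)| = |6| = 6 ≤ 2√19 ≈ 8.7178 ✓.
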